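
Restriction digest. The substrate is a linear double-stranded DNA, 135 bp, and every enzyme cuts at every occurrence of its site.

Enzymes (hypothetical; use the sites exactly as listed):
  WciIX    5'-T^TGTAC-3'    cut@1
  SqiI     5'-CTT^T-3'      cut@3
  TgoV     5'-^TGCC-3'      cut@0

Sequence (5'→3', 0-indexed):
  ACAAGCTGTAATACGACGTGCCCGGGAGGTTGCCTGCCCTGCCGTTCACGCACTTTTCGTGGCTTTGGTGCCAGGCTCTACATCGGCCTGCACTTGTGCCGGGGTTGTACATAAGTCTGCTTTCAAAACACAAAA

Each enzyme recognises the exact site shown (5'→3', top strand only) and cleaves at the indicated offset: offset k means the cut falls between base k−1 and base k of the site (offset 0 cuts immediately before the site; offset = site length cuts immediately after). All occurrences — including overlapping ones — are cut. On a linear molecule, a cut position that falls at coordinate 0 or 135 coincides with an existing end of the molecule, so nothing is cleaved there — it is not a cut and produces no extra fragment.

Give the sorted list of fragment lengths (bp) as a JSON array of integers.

Site scan:
  WciIX (TTGTAC, off=1): starts [104] → cuts [105]
  SqiI (CTTT, off=3): starts [52, 62, 119] → cuts [55, 65, 122]
  TgoV (TGCC, off=0): starts [18, 30, 34, 39, 68, 96] → cuts [18, 30, 34, 39, 68, 96]

All cut coordinates (distinct, sorted): [18, 30, 34, 39, 55, 65, 68, 96, 105, 122]

Fragment lengths:
  [0,18): 18 bp
  [18,30): 12 bp
  [30,34): 4 bp
  [34,39): 5 bp
  [39,55): 16 bp
  [55,65): 10 bp
  [65,68): 3 bp
  [68,96): 28 bp
  [96,105): 9 bp
  [105,122): 17 bp
  [122,135): 13 bp

[3,4,5,9,10,12,13,16,17,18,28]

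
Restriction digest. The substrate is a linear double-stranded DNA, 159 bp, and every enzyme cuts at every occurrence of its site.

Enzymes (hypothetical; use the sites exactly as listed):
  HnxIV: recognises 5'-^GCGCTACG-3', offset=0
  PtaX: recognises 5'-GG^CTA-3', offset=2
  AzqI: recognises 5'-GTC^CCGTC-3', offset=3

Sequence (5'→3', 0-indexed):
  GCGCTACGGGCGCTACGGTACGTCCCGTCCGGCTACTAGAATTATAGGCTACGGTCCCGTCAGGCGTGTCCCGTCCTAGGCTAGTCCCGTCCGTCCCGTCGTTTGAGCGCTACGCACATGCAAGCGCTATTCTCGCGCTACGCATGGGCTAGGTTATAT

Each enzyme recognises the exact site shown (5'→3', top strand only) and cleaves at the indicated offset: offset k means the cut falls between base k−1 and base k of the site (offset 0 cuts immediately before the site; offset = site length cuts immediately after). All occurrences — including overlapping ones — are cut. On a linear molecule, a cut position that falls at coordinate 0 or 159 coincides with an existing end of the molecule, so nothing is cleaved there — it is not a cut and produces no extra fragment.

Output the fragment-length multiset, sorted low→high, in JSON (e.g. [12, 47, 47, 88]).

Scan for sites:
  HnxIV GCGCTACG/0: at [0, 9, 106, 134] ⇒ [9, 106, 134] (position 0 is a terminus of the linear molecule — no cut)
  PtaX GGCTA/2: at [30, 46, 78, 146] ⇒ [32, 48, 80, 148]
  AzqI GTCCCGTC/3: at [21, 53, 67, 83, 92] ⇒ [24, 56, 70, 86, 95]

Pooled cuts: [9, 24, 32, 48, 56, 70, 80, 86, 95, 106, 134, 148]

Fragment lengths:
  [0,9): 9 bp
  [9,24): 15 bp
  [24,32): 8 bp
  [32,48): 16 bp
  [48,56): 8 bp
  [56,70): 14 bp
  [70,80): 10 bp
  [80,86): 6 bp
  [86,95): 9 bp
  [95,106): 11 bp
  [106,134): 28 bp
  [134,148): 14 bp
  [148,159): 11 bp

[6,8,8,9,9,10,11,11,14,14,15,16,28]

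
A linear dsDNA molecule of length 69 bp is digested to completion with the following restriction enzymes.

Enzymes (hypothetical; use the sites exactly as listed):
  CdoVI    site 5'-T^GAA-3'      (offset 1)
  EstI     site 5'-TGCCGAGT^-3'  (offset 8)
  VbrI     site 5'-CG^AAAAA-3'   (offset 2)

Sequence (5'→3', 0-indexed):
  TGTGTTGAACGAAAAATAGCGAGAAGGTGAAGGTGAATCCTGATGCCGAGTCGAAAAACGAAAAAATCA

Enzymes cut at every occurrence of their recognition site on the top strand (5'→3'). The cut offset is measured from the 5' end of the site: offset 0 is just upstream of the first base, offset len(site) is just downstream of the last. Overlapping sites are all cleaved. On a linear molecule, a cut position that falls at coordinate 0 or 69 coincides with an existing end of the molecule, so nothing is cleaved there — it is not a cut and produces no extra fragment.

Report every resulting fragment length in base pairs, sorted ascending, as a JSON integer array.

Site scan:
  CdoVI TGAA/1: at [5, 27, 33] ⇒ [6, 28, 34]
  EstI TGCCGAGT/8: at [43] ⇒ [51]
  VbrI CGAAAAA/2: at [9, 51, 58] ⇒ [11, 53, 60]

All cut coordinates (distinct, sorted): [6, 11, 28, 34, 51, 53, 60]

Fragments:
  [0,6): 6 bp
  [6,11): 5 bp
  [11,28): 17 bp
  [28,34): 6 bp
  [34,51): 17 bp
  [51,53): 2 bp
  [53,60): 7 bp
  [60,69): 9 bp

[2,5,6,6,7,9,17,17]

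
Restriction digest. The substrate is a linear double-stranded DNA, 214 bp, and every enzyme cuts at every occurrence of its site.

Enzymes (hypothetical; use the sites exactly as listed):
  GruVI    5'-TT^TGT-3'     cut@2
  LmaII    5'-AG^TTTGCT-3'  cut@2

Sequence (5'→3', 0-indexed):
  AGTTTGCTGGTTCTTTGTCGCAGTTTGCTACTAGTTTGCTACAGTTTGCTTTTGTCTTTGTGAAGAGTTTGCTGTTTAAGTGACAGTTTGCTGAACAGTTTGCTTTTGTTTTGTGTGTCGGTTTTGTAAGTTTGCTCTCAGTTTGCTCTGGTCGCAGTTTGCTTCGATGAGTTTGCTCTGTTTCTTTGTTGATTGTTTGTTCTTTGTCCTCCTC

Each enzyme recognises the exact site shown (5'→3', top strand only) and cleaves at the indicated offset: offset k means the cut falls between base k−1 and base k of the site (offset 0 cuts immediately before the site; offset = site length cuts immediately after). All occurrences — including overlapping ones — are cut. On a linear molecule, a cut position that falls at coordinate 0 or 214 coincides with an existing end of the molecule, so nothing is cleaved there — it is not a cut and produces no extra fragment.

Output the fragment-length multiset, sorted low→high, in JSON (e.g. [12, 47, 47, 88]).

[2,5,6,6,7,8,8,8,9,10,10,11,11,11,12,13,13,14,15,16,19]

Per-enzyme occurrences:
  GruVI (TTTGT, off=2): starts [13, 50, 56, 104, 109, 122, 184, 195, 202] → cuts [15, 52, 58, 106, 111, 124, 186, 197, 204]
  LmaII (AGTTTGCT, off=2): starts [0, 21, 32, 42, 65, 84, 96, 128, 139, 155, 169] → cuts [2, 23, 34, 44, 67, 86, 98, 130, 141, 157, 171]

All cut coordinates (distinct, sorted): [2, 15, 23, 34, 44, 52, 58, 67, 86, 98, 106, 111, 124, 130, 141, 157, 171, 186, 197, 204]

Fragment lengths:
  [0,2): 2 bp
  [2,15): 13 bp
  [15,23): 8 bp
  [23,34): 11 bp
  [34,44): 10 bp
  [44,52): 8 bp
  [52,58): 6 bp
  [58,67): 9 bp
  [67,86): 19 bp
  [86,98): 12 bp
  [98,106): 8 bp
  [106,111): 5 bp
  [111,124): 13 bp
  [124,130): 6 bp
  [130,141): 11 bp
  [141,157): 16 bp
  [157,171): 14 bp
  [171,186): 15 bp
  [186,197): 11 bp
  [197,204): 7 bp
  [204,214): 10 bp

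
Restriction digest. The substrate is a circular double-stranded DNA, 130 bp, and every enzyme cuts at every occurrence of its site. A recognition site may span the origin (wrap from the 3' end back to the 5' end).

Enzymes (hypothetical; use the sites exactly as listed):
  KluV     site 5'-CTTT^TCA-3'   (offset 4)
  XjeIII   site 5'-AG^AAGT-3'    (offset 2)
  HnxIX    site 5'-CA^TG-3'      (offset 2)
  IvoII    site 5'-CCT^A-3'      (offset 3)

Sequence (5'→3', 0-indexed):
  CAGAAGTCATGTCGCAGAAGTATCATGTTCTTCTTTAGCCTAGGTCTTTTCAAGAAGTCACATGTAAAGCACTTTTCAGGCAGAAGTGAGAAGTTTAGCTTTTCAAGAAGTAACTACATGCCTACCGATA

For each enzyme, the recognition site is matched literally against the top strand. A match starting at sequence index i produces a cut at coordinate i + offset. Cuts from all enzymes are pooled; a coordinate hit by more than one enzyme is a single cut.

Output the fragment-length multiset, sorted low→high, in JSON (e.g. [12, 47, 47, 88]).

[5,5,5,6,7,8,8,8,8,8,10,11,12,13,16]

Per-enzyme occurrences:
  KluV (CTTTTCA, off=4): starts [45, 71, 98] → cuts [49, 75, 102]
  XjeIII (AGAAGT, off=2): starts [1, 15, 52, 81, 88, 105] → cuts [3, 17, 54, 83, 90, 107]
  HnxIX (CATG, off=2): starts [7, 23, 60, 116] → cuts [9, 25, 62, 118]
  IvoII (CCTA, off=3): starts [38, 120] → cuts [41, 123]

Pooled cuts: [3, 9, 17, 25, 41, 49, 54, 62, 75, 83, 90, 102, 107, 118, 123]

Fragments:
  3→9: 6 bp
  9→17: 8 bp
  17→25: 8 bp
  25→41: 16 bp
  41→49: 8 bp
  49→54: 5 bp
  54→62: 8 bp
  62→75: 13 bp
  75→83: 8 bp
  83→90: 7 bp
  90→102: 12 bp
  102→107: 5 bp
  107→118: 11 bp
  118→123: 5 bp
  123→3 (wrap): 130-123+3 = 10 bp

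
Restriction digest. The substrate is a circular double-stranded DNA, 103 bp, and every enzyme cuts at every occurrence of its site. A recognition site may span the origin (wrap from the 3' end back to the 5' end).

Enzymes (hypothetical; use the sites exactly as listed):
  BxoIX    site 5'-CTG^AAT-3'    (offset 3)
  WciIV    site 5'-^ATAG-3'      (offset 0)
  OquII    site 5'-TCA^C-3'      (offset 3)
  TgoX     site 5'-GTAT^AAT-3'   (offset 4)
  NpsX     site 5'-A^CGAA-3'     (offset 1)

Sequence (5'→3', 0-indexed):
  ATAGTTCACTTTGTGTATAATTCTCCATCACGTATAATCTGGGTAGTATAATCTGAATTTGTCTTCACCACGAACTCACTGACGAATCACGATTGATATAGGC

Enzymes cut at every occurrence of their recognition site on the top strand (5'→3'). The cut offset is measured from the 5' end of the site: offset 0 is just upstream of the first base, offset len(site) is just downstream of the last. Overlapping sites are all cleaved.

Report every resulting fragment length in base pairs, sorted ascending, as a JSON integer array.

Scan for sites:
  BxoIX (CTGAAT, off=3): starts [52] → cuts [55]
  WciIV (ATAG, off=0): starts [0, 97] → cuts [0, 97]
  OquII (TCAC, off=3): starts [5, 27, 64, 75, 86] → cuts [8, 30, 67, 78, 89]
  TgoX (GTATAAT, off=4): starts [14, 31, 45] → cuts [18, 35, 49]
  NpsX (ACGAA, off=1): starts [69, 81] → cuts [70, 82]

All cut coordinates (distinct, sorted): [0, 8, 18, 30, 35, 49, 55, 67, 70, 78, 82, 89, 97]

Fragments:
  0→8: 8 bp
  8→18: 10 bp
  18→30: 12 bp
  30→35: 5 bp
  35→49: 14 bp
  49→55: 6 bp
  55→67: 12 bp
  67→70: 3 bp
  70→78: 8 bp
  78→82: 4 bp
  82→89: 7 bp
  89→97: 8 bp
  97→0 (wrap): 103-97+0 = 6 bp

[3,4,5,6,6,7,8,8,8,10,12,12,14]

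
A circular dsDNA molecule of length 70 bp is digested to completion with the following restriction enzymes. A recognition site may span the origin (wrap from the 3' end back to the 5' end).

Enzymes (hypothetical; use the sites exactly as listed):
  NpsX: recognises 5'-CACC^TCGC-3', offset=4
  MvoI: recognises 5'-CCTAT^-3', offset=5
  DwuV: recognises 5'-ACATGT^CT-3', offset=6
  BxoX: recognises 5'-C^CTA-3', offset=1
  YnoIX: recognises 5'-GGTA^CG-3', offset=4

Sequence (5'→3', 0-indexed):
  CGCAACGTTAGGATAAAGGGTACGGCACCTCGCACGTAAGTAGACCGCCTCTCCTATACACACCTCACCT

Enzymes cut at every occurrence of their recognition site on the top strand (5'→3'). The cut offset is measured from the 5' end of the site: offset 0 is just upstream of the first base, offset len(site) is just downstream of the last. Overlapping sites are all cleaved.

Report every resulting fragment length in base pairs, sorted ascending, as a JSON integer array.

Scan for sites:
  NpsX (CACCTCGC, off=4): starts [25, 65] → cuts [29, 69]
  MvoI (CCTAT, off=5): starts [52] → cuts [57]
  DwuV (ACATGTCT, off=6): no sites
  BxoX (CCTA, off=1): starts [52] → cuts [53]
  YnoIX (GGTACG, off=4): starts [18] → cuts [22]

Pooled cuts: [22, 29, 53, 57, 69]

Fragments:
  22→29: 7 bp
  29→53: 24 bp
  53→57: 4 bp
  57→69: 12 bp
  69→22 (wrap): 70-69+22 = 23 bp

[4,7,12,23,24]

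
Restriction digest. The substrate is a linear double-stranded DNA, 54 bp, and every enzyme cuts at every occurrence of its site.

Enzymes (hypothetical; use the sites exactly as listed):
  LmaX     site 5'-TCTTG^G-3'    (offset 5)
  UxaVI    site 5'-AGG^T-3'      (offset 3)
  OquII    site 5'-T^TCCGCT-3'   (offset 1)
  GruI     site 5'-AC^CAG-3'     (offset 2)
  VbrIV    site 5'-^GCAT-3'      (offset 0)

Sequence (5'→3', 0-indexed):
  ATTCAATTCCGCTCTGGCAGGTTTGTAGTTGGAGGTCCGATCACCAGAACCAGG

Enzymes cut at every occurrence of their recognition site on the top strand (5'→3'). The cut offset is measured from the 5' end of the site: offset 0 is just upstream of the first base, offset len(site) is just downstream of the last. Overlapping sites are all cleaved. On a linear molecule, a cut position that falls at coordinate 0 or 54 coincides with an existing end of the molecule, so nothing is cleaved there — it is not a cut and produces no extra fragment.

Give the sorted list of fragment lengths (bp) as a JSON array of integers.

Site scan:
  LmaX (TCTTGG, off=5): no sites
  UxaVI AGGT/3: at [18, 32] ⇒ [21, 35]
  OquII TTCCGCT/1: at [6] ⇒ [7]
  GruI ACCAG/2: at [42, 48] ⇒ [44, 50]
  VbrIV (GCAT, off=0): no sites

Pooled cuts: [7, 21, 35, 44, 50]

Fragments:
  [0,7): 7 bp
  [7,21): 14 bp
  [21,35): 14 bp
  [35,44): 9 bp
  [44,50): 6 bp
  [50,54): 4 bp

[4,6,7,9,14,14]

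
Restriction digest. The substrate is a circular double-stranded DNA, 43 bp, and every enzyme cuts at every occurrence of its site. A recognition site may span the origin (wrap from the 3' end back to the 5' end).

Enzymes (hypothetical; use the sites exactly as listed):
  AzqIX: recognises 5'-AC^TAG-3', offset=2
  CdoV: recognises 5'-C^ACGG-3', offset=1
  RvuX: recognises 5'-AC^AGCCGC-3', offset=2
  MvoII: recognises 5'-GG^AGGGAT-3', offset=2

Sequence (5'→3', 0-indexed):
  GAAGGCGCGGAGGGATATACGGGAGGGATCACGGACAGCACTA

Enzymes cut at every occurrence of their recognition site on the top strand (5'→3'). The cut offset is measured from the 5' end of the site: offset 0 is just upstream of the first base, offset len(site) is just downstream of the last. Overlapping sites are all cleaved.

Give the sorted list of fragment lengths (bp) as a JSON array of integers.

[7,11,12,13]

Site scan:
  AzqIX (ACTAG, off=2): starts [39] → cuts [41]
  CdoV (CACGG, off=1): starts [29] → cuts [30]
  RvuX (ACAGCCGC, off=2): no sites
  MvoII (GGAGGGAT, off=2): starts [8, 21] → cuts [10, 23]

Pooled cuts: [10, 23, 30, 41]

Fragment lengths:
  10→23: 13 bp
  23→30: 7 bp
  30→41: 11 bp
  41→10 (wrap): 43-41+10 = 12 bp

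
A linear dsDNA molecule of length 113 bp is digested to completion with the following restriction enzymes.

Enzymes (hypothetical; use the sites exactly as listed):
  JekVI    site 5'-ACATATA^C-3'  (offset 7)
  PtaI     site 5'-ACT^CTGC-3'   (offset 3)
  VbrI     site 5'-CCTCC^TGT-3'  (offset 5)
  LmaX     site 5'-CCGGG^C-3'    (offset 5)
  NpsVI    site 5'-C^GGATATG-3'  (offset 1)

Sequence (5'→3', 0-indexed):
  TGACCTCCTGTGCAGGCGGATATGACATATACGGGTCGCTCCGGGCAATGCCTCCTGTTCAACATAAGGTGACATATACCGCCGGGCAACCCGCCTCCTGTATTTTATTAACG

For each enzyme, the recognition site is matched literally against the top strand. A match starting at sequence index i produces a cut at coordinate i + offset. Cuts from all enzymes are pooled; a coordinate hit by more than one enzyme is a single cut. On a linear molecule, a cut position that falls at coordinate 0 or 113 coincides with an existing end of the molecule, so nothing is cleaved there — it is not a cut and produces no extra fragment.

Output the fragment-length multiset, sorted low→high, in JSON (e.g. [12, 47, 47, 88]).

Per-enzyme occurrences:
  JekVI ACATATAC/7: at [24, 71] ⇒ [31, 78]
  PtaI (ACTCTGC, off=3): no sites
  VbrI CCTCCTGT/5: at [3, 50, 93] ⇒ [8, 55, 98]
  LmaX CCGGGC/5: at [40, 81] ⇒ [45, 86]
  NpsVI CGGATATG/1: at [16] ⇒ [17]

All cut coordinates (distinct, sorted): [8, 17, 31, 45, 55, 78, 86, 98]

Fragments:
  [0,8): 8 bp
  [8,17): 9 bp
  [17,31): 14 bp
  [31,45): 14 bp
  [45,55): 10 bp
  [55,78): 23 bp
  [78,86): 8 bp
  [86,98): 12 bp
  [98,113): 15 bp

[8,8,9,10,12,14,14,15,23]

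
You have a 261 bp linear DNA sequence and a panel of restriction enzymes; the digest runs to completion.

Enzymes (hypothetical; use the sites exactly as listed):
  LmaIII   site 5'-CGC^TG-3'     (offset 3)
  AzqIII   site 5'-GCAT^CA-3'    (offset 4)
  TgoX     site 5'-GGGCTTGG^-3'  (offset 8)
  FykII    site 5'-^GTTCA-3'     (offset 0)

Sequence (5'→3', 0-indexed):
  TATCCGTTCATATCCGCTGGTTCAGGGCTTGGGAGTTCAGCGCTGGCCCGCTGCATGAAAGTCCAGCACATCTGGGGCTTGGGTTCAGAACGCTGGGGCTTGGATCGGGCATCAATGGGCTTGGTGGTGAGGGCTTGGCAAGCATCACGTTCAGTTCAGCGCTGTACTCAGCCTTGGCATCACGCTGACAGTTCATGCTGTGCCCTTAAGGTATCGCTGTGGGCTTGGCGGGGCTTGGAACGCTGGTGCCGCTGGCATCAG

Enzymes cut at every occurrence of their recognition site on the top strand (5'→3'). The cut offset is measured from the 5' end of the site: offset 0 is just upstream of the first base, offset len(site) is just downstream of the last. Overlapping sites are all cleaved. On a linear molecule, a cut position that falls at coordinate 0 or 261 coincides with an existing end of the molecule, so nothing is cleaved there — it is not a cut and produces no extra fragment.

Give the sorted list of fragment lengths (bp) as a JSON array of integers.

Site scan:
  LmaIII CGCTG/3: at [14, 40, 48, 90, 159, 182, 214, 240, 249] ⇒ [17, 43, 51, 93, 162, 185, 217, 243, 252]
  AzqIII GCATCA/4: at [108, 141, 176, 254] ⇒ [112, 145, 180, 258]
  TgoX GGGCTTGG/8: at [24, 74, 95, 116, 130, 220, 230] ⇒ [32, 82, 103, 124, 138, 228, 238]
  FykII GTTCA/0: at [5, 19, 34, 82, 148, 153, 190] ⇒ [5, 19, 34, 82, 148, 153, 190]

Pooled cuts: [5, 17, 19, 32, 34, 43, 51, 82, 93, 103, 112, 124, 138, 145, 148, 153, 162, 180, 185, 190, 217, 228, 238, 243, 252, 258]

Fragment lengths:
  [0,5): 5 bp
  [5,17): 12 bp
  [17,19): 2 bp
  [19,32): 13 bp
  [32,34): 2 bp
  [34,43): 9 bp
  [43,51): 8 bp
  [51,82): 31 bp
  [82,93): 11 bp
  [93,103): 10 bp
  [103,112): 9 bp
  [112,124): 12 bp
  [124,138): 14 bp
  [138,145): 7 bp
  [145,148): 3 bp
  [148,153): 5 bp
  [153,162): 9 bp
  [162,180): 18 bp
  [180,185): 5 bp
  [185,190): 5 bp
  [190,217): 27 bp
  [217,228): 11 bp
  [228,238): 10 bp
  [238,243): 5 bp
  [243,252): 9 bp
  [252,258): 6 bp
  [258,261): 3 bp

[2,2,3,3,5,5,5,5,5,6,7,8,9,9,9,9,10,10,11,11,12,12,13,14,18,27,31]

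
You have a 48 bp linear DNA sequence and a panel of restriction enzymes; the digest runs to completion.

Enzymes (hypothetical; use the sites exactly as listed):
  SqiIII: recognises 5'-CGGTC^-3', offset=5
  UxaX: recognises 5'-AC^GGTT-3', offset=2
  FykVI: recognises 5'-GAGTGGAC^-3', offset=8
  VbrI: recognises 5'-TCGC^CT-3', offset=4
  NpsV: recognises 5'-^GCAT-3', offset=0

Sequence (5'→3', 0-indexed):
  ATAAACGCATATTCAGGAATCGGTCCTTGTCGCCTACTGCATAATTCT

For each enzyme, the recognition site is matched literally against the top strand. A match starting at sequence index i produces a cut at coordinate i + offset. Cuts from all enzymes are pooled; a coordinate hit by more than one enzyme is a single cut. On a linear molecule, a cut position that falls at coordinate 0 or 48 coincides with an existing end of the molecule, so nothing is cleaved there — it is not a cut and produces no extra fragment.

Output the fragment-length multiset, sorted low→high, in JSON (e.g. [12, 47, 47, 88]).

Scan for sites:
  SqiIII (CGGTC, off=5): starts [20] → cuts [25]
  UxaX (ACGGTT, off=2): no sites
  FykVI (GAGTGGAC, off=8): no sites
  VbrI (TCGCCT, off=4): starts [29] → cuts [33]
  NpsV (GCAT, off=0): starts [6, 38] → cuts [6, 38]

All cut coordinates (distinct, sorted): [6, 25, 33, 38]

Fragments:
  [0,6): 6 bp
  [6,25): 19 bp
  [25,33): 8 bp
  [33,38): 5 bp
  [38,48): 10 bp

[5,6,8,10,19]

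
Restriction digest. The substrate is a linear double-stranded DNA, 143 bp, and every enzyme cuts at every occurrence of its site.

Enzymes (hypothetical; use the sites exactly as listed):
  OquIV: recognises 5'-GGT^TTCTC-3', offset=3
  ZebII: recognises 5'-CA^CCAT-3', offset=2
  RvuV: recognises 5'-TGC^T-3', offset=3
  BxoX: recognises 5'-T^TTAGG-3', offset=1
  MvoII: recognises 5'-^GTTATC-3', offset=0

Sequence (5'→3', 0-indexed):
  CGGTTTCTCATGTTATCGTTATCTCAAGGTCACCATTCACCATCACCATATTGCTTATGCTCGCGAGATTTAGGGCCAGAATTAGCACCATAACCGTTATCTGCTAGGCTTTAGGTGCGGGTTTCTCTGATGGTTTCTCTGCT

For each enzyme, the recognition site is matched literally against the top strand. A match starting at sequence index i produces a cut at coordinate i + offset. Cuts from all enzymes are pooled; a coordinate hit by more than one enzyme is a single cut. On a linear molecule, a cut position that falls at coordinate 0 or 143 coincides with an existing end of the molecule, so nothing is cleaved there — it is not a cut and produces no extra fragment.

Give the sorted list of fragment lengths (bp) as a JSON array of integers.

[1,4,6,6,6,6,7,7,8,8,9,9,9,12,12,15,18]

Per-enzyme occurrences:
  OquIV GGTTTCTC/3: at [1, 119, 131] ⇒ [4, 122, 134]
  ZebII CACCAT/2: at [30, 37, 43, 85] ⇒ [32, 39, 45, 87]
  RvuV TGCT/3: at [51, 57, 101, 139] ⇒ [54, 60, 104, 142]
  BxoX TTTAGG/1: at [68, 109] ⇒ [69, 110]
  MvoII GTTATC/0: at [11, 17, 95] ⇒ [11, 17, 95]

Pooled cuts: [4, 11, 17, 32, 39, 45, 54, 60, 69, 87, 95, 104, 110, 122, 134, 142]

Fragment lengths:
  [0,4): 4 bp
  [4,11): 7 bp
  [11,17): 6 bp
  [17,32): 15 bp
  [32,39): 7 bp
  [39,45): 6 bp
  [45,54): 9 bp
  [54,60): 6 bp
  [60,69): 9 bp
  [69,87): 18 bp
  [87,95): 8 bp
  [95,104): 9 bp
  [104,110): 6 bp
  [110,122): 12 bp
  [122,134): 12 bp
  [134,142): 8 bp
  [142,143): 1 bp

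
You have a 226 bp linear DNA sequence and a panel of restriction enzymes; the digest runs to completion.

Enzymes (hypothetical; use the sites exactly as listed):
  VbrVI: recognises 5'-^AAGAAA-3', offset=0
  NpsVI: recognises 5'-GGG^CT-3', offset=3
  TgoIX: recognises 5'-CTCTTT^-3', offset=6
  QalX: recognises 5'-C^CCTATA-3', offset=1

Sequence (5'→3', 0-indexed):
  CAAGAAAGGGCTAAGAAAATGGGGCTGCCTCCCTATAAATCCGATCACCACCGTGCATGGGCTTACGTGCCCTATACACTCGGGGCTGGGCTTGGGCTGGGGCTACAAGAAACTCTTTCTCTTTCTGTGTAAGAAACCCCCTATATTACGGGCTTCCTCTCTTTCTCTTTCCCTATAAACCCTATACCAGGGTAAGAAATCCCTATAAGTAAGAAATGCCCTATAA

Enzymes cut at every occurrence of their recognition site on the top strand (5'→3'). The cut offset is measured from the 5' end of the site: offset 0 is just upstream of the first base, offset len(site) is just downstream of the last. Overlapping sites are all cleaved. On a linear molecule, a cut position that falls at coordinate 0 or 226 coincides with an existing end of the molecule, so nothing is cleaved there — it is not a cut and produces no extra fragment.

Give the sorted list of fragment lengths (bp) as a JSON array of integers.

Site scan:
  VbrVI (AAGAAA, off=0): starts [1, 12, 106, 130, 193, 210] → cuts [1, 12, 106, 130, 193, 210]
  NpsVI (GGGCT, off=3): starts [7, 21, 58, 82, 87, 93, 99, 149] → cuts [10, 24, 61, 85, 90, 96, 102, 152]
  TgoIX (CTCTTT, off=6): starts [112, 118, 158, 164] → cuts [118, 124, 164, 170]
  QalX (CCCTATA, off=1): starts [30, 69, 138, 170, 179, 200, 218] → cuts [31, 70, 139, 171, 180, 201, 219]

Pooled cuts: [1, 10, 12, 24, 31, 61, 70, 85, 90, 96, 102, 106, 118, 124, 130, 139, 152, 164, 170, 171, 180, 193, 201, 210, 219]

Fragment lengths:
  [0,1): 1 bp
  [1,10): 9 bp
  [10,12): 2 bp
  [12,24): 12 bp
  [24,31): 7 bp
  [31,61): 30 bp
  [61,70): 9 bp
  [70,85): 15 bp
  [85,90): 5 bp
  [90,96): 6 bp
  [96,102): 6 bp
  [102,106): 4 bp
  [106,118): 12 bp
  [118,124): 6 bp
  [124,130): 6 bp
  [130,139): 9 bp
  [139,152): 13 bp
  [152,164): 12 bp
  [164,170): 6 bp
  [170,171): 1 bp
  [171,180): 9 bp
  [180,193): 13 bp
  [193,201): 8 bp
  [201,210): 9 bp
  [210,219): 9 bp
  [219,226): 7 bp

[1,1,2,4,5,6,6,6,6,6,7,7,8,9,9,9,9,9,9,12,12,12,13,13,15,30]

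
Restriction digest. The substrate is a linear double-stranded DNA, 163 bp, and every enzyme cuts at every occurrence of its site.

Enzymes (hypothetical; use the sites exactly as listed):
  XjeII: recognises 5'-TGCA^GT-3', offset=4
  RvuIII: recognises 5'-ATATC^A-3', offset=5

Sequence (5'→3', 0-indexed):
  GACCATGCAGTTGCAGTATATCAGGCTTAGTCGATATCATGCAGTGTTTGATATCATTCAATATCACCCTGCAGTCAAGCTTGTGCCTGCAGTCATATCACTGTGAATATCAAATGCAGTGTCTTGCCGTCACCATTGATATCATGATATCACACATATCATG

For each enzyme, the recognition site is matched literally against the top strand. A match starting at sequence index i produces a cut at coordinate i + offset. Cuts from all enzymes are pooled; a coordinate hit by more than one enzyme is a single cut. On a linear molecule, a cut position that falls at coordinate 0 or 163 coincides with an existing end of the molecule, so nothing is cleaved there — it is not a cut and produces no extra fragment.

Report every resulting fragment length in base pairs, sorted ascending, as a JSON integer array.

[3,5,6,7,7,8,8,8,9,9,10,12,12,16,18,25]

Site scan:
  XjeII (TGCAGT, off=4): starts [5, 11, 39, 69, 87, 114] → cuts [9, 15, 43, 73, 91, 118]
  RvuIII (ATATCA, off=5): starts [17, 33, 50, 60, 94, 106, 138, 146, 155] → cuts [22, 38, 55, 65, 99, 111, 143, 151, 160]

All cut coordinates (distinct, sorted): [9, 15, 22, 38, 43, 55, 65, 73, 91, 99, 111, 118, 143, 151, 160]

Fragments:
  [0,9): 9 bp
  [9,15): 6 bp
  [15,22): 7 bp
  [22,38): 16 bp
  [38,43): 5 bp
  [43,55): 12 bp
  [55,65): 10 bp
  [65,73): 8 bp
  [73,91): 18 bp
  [91,99): 8 bp
  [99,111): 12 bp
  [111,118): 7 bp
  [118,143): 25 bp
  [143,151): 8 bp
  [151,160): 9 bp
  [160,163): 3 bp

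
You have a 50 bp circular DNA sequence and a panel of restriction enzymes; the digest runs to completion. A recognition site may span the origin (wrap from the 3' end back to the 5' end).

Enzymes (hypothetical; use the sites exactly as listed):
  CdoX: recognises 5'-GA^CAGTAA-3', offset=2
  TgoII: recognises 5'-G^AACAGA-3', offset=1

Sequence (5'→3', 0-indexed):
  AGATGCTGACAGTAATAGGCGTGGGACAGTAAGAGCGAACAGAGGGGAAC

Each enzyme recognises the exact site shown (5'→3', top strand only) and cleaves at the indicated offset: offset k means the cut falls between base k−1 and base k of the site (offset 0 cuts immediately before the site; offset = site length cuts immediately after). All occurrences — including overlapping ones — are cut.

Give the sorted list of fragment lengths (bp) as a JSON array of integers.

[10,11,12,17]

Site scan:
  CdoX (GACAGTAA, off=2): starts [7, 24] → cuts [9, 26]
  TgoII (GAACAGA, off=1): starts [36, 46] → cuts [37, 47]

Pooled cuts: [9, 26, 37, 47]

Fragment lengths:
  9→26: 17 bp
  26→37: 11 bp
  37→47: 10 bp
  47→9 (wrap): 50-47+9 = 12 bp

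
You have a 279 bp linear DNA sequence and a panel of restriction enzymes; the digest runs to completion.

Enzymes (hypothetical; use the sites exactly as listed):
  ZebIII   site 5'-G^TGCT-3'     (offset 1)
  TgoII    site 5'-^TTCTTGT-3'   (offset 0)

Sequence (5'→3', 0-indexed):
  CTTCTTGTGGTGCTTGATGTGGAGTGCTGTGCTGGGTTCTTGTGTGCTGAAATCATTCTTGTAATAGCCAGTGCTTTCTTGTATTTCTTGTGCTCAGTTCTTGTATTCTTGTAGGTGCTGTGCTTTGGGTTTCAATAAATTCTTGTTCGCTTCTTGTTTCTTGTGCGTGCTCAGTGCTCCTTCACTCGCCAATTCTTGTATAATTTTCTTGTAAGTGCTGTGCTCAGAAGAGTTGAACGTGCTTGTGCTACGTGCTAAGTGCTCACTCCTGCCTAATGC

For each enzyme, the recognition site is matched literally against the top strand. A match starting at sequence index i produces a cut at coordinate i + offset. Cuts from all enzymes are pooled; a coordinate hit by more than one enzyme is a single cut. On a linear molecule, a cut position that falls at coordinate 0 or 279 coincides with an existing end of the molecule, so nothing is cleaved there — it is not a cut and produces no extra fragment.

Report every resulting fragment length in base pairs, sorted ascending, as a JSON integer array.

Site scan:
  ZebIII (GTGCT, off=1): starts [9, 23, 28, 43, 70, 89, 114, 119, 166, 173, 214, 219, 238, 244, 251, 258] → cuts [10, 24, 29, 44, 71, 90, 115, 120, 167, 174, 215, 220, 239, 245, 252, 259]
  TgoII (TTCTTGT, off=0): starts [1, 36, 55, 75, 84, 97, 105, 139, 150, 157, 192, 205] → cuts [1, 36, 55, 75, 84, 97, 105, 139, 150, 157, 192, 205]

Pooled cuts: [1, 10, 24, 29, 36, 44, 55, 71, 75, 84, 90, 97, 105, 115, 120, 139, 150, 157, 167, 174, 192, 205, 215, 220, 239, 245, 252, 259]

Fragment lengths:
  [0,1): 1 bp
  [1,10): 9 bp
  [10,24): 14 bp
  [24,29): 5 bp
  [29,36): 7 bp
  [36,44): 8 bp
  [44,55): 11 bp
  [55,71): 16 bp
  [71,75): 4 bp
  [75,84): 9 bp
  [84,90): 6 bp
  [90,97): 7 bp
  [97,105): 8 bp
  [105,115): 10 bp
  [115,120): 5 bp
  [120,139): 19 bp
  [139,150): 11 bp
  [150,157): 7 bp
  [157,167): 10 bp
  [167,174): 7 bp
  [174,192): 18 bp
  [192,205): 13 bp
  [205,215): 10 bp
  [215,220): 5 bp
  [220,239): 19 bp
  [239,245): 6 bp
  [245,252): 7 bp
  [252,259): 7 bp
  [259,279): 20 bp

[1,4,5,5,5,6,6,7,7,7,7,7,7,8,8,9,9,10,10,10,11,11,13,14,16,18,19,19,20]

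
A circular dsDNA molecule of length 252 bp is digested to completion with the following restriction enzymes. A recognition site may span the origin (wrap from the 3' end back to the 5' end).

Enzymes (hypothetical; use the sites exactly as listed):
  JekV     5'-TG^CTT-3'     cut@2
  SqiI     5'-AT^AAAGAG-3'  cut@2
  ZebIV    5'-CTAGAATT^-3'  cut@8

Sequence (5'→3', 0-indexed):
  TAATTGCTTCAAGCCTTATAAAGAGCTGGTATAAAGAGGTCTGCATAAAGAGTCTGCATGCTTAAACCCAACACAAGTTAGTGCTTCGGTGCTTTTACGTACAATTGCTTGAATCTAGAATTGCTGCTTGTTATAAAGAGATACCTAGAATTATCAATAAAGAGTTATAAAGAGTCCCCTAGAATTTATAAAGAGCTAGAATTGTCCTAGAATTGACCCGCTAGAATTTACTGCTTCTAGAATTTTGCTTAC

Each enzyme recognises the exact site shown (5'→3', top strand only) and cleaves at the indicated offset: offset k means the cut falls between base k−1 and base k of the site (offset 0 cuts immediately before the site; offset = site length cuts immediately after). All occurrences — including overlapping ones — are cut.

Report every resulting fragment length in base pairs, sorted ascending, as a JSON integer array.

[3,3,4,5,6,8,8,10,11,11,11,13,13,14,14,14,14,15,16,18,18,23]

Scan for sites:
  JekV (TGCTT, off=2): starts [4, 58, 81, 89, 105, 124, 231, 245] → cuts [6, 60, 83, 91, 107, 126, 233, 247]
  SqiI (ATAAAGAG, off=2): starts [17, 30, 44, 132, 156, 166, 187] → cuts [19, 32, 46, 134, 158, 168, 189]
  ZebIV (CTAGAATT, off=8): starts [114, 144, 178, 195, 206, 220, 236] → cuts [122, 152, 186, 203, 214, 228, 244]

Pooled cuts: [6, 19, 32, 46, 60, 83, 91, 107, 122, 126, 134, 152, 158, 168, 186, 189, 203, 214, 228, 233, 244, 247]

Fragment lengths:
  6→19: 13 bp
  19→32: 13 bp
  32→46: 14 bp
  46→60: 14 bp
  60→83: 23 bp
  83→91: 8 bp
  91→107: 16 bp
  107→122: 15 bp
  122→126: 4 bp
  126→134: 8 bp
  134→152: 18 bp
  152→158: 6 bp
  158→168: 10 bp
  168→186: 18 bp
  186→189: 3 bp
  189→203: 14 bp
  203→214: 11 bp
  214→228: 14 bp
  228→233: 5 bp
  233→244: 11 bp
  244→247: 3 bp
  247→6 (wrap): 252-247+6 = 11 bp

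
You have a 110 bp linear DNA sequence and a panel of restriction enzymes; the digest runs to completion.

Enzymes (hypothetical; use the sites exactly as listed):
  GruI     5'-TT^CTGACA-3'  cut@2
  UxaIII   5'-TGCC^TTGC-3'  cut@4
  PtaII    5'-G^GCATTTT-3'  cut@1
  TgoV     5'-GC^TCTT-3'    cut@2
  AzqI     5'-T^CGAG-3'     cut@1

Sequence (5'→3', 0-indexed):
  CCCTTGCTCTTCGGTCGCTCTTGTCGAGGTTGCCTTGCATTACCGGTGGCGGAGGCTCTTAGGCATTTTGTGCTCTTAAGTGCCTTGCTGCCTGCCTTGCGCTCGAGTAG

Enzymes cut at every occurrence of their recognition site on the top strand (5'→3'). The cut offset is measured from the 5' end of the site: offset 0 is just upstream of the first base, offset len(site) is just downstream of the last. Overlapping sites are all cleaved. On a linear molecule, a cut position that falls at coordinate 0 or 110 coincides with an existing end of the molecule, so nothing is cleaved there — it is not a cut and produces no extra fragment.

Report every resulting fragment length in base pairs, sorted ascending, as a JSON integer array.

[6,6,7,7,7,10,11,11,11,12,22]

Site scan:
  GruI (TTCTGACA, off=2): no sites
  UxaIII TGCCTTGC/4: at [30, 80, 92] ⇒ [34, 84, 96]
  PtaII GGCATTTT/1: at [61] ⇒ [62]
  TgoV GCTCTT/2: at [5, 16, 54, 71] ⇒ [7, 18, 56, 73]
  AzqI TCGAG/1: at [23, 102] ⇒ [24, 103]

All cut coordinates (distinct, sorted): [7, 18, 24, 34, 56, 62, 73, 84, 96, 103]

Fragment lengths:
  [0,7): 7 bp
  [7,18): 11 bp
  [18,24): 6 bp
  [24,34): 10 bp
  [34,56): 22 bp
  [56,62): 6 bp
  [62,73): 11 bp
  [73,84): 11 bp
  [84,96): 12 bp
  [96,103): 7 bp
  [103,110): 7 bp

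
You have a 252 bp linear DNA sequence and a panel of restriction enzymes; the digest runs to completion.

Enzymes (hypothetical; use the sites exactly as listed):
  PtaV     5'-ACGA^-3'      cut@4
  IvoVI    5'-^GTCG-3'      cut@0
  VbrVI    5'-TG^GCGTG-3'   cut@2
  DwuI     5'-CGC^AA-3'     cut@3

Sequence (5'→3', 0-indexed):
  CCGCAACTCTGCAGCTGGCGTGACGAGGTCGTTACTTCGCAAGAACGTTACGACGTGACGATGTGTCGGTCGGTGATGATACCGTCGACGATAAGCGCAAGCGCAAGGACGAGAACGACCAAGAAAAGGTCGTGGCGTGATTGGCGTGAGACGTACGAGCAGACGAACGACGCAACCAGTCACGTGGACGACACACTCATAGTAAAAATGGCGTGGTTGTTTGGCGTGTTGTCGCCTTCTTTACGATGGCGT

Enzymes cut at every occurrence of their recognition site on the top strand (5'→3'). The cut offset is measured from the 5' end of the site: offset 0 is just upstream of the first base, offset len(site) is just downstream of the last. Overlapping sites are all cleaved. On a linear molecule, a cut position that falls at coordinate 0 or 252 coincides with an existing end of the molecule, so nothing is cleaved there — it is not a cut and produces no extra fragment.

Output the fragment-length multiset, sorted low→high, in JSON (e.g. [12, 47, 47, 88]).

[1,3,3,4,4,4,6,6,6,6,7,7,8,8,8,8,9,9,10,13,13,13,13,15,15,16,18,19]

Per-enzyme occurrences:
  PtaV ACGA/4: at [22, 49, 57, 87, 108, 114, 154, 162, 166, 187, 242] ⇒ [26, 53, 61, 91, 112, 118, 158, 166, 170, 191, 246]
  IvoVI GTCG/0: at [27, 64, 68, 83, 128, 230] ⇒ [27, 64, 68, 83, 128, 230]
  VbrVI TGGCGTG/2: at [15, 132, 141, 208, 221] ⇒ [17, 134, 143, 210, 223]
  DwuI CGCAA/3: at [1, 37, 95, 101, 170] ⇒ [4, 40, 98, 104, 173]

Pooled cuts: [4, 17, 26, 27, 40, 53, 61, 64, 68, 83, 91, 98, 104, 112, 118, 128, 134, 143, 158, 166, 170, 173, 191, 210, 223, 230, 246]

Fragment lengths:
  [0,4): 4 bp
  [4,17): 13 bp
  [17,26): 9 bp
  [26,27): 1 bp
  [27,40): 13 bp
  [40,53): 13 bp
  [53,61): 8 bp
  [61,64): 3 bp
  [64,68): 4 bp
  [68,83): 15 bp
  [83,91): 8 bp
  [91,98): 7 bp
  [98,104): 6 bp
  [104,112): 8 bp
  [112,118): 6 bp
  [118,128): 10 bp
  [128,134): 6 bp
  [134,143): 9 bp
  [143,158): 15 bp
  [158,166): 8 bp
  [166,170): 4 bp
  [170,173): 3 bp
  [173,191): 18 bp
  [191,210): 19 bp
  [210,223): 13 bp
  [223,230): 7 bp
  [230,246): 16 bp
  [246,252): 6 bp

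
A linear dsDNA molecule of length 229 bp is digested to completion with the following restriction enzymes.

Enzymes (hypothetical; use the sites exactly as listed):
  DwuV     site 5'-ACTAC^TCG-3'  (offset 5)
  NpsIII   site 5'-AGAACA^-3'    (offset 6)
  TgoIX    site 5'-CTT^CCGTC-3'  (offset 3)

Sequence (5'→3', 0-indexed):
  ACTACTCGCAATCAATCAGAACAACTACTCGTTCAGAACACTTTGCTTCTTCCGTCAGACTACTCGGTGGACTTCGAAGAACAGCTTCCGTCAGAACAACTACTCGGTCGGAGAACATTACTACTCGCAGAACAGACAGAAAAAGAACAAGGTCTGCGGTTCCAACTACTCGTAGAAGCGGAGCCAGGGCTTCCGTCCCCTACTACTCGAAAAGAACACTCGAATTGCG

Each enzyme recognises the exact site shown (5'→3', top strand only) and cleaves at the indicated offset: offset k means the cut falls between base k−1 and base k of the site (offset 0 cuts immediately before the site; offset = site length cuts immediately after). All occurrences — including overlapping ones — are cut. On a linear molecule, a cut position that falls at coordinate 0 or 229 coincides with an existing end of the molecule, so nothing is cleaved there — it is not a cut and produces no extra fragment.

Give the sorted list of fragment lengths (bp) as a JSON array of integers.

Scan for sites:
  DwuV (ACTACTCG, off=5): starts [0, 23, 58, 98, 119, 164, 201] → cuts [5, 28, 63, 103, 124, 169, 206]
  NpsIII (AGAACA, off=6): starts [17, 34, 77, 92, 111, 128, 143, 212] → cuts [23, 40, 83, 98, 117, 134, 149, 218]
  TgoIX (CTTCCGTC, off=3): starts [48, 84, 189] → cuts [51, 87, 192]

All cut coordinates (distinct, sorted): [5, 23, 28, 40, 51, 63, 83, 87, 98, 103, 117, 124, 134, 149, 169, 192, 206, 218]

Fragments:
  [0,5): 5 bp
  [5,23): 18 bp
  [23,28): 5 bp
  [28,40): 12 bp
  [40,51): 11 bp
  [51,63): 12 bp
  [63,83): 20 bp
  [83,87): 4 bp
  [87,98): 11 bp
  [98,103): 5 bp
  [103,117): 14 bp
  [117,124): 7 bp
  [124,134): 10 bp
  [134,149): 15 bp
  [149,169): 20 bp
  [169,192): 23 bp
  [192,206): 14 bp
  [206,218): 12 bp
  [218,229): 11 bp

[4,5,5,5,7,10,11,11,11,12,12,12,14,14,15,18,20,20,23]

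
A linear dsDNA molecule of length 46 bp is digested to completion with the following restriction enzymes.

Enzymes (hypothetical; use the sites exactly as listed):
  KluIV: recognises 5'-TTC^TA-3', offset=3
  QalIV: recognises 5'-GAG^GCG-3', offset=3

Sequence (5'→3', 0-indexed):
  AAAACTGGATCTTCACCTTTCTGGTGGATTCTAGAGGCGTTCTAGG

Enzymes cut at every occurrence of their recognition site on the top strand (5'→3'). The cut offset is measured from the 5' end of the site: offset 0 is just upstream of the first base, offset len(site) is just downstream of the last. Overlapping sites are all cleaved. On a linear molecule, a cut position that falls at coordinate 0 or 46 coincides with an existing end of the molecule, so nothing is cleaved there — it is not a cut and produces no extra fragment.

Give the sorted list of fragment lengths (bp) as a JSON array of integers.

[4,5,6,31]

Site scan:
  KluIV (TTCTA, off=3): starts [28, 39] → cuts [31, 42]
  QalIV (GAGGCG, off=3): starts [33] → cuts [36]

All cut coordinates (distinct, sorted): [31, 36, 42]

Fragments:
  [0,31): 31 bp
  [31,36): 5 bp
  [36,42): 6 bp
  [42,46): 4 bp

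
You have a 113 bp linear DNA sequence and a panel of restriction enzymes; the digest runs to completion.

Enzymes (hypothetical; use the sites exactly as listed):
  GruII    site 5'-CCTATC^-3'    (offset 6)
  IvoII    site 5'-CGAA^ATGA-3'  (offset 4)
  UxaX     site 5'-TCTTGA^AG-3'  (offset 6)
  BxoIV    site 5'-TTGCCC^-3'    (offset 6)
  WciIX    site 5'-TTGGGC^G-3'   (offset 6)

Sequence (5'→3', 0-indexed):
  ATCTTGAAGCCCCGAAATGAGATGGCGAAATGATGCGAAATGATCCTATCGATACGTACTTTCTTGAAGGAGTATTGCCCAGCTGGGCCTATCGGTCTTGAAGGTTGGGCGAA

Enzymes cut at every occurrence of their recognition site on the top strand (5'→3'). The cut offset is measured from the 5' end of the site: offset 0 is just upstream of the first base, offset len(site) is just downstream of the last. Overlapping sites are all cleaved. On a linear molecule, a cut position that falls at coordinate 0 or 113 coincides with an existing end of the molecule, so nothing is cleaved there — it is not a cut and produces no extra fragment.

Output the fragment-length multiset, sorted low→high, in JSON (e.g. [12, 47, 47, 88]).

[3,7,8,9,9,10,11,13,13,13,17]

Site scan:
  GruII CCTATC/6: at [44, 87] ⇒ [50, 93]
  IvoII CGAAATGA/4: at [12, 25, 35] ⇒ [16, 29, 39]
  UxaX TCTTGAAG/6: at [1, 61, 95] ⇒ [7, 67, 101]
  BxoIV TTGCCC/6: at [74] ⇒ [80]
  WciIX TTGGGCG/6: at [104] ⇒ [110]

Pooled cuts: [7, 16, 29, 39, 50, 67, 80, 93, 101, 110]

Fragments:
  [0,7): 7 bp
  [7,16): 9 bp
  [16,29): 13 bp
  [29,39): 10 bp
  [39,50): 11 bp
  [50,67): 17 bp
  [67,80): 13 bp
  [80,93): 13 bp
  [93,101): 8 bp
  [101,110): 9 bp
  [110,113): 3 bp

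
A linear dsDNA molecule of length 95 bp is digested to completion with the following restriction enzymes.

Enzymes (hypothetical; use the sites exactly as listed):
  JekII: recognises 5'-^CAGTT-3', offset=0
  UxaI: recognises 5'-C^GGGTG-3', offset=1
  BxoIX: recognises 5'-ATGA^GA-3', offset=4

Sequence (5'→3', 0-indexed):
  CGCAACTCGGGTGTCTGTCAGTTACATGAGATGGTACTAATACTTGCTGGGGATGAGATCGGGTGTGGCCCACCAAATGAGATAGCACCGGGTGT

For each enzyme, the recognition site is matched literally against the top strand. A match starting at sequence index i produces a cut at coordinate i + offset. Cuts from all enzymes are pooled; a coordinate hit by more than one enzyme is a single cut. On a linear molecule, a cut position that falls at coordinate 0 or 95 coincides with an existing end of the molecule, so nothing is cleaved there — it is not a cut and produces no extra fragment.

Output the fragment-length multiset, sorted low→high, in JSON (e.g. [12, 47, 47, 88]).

Per-enzyme occurrences:
  JekII CAGTT/0: at [18] ⇒ [18]
  UxaI CGGGTG/1: at [7, 59, 88] ⇒ [8, 60, 89]
  BxoIX ATGAGA/4: at [25, 52, 76] ⇒ [29, 56, 80]

Pooled cuts: [8, 18, 29, 56, 60, 80, 89]

Fragment lengths:
  [0,8): 8 bp
  [8,18): 10 bp
  [18,29): 11 bp
  [29,56): 27 bp
  [56,60): 4 bp
  [60,80): 20 bp
  [80,89): 9 bp
  [89,95): 6 bp

[4,6,8,9,10,11,20,27]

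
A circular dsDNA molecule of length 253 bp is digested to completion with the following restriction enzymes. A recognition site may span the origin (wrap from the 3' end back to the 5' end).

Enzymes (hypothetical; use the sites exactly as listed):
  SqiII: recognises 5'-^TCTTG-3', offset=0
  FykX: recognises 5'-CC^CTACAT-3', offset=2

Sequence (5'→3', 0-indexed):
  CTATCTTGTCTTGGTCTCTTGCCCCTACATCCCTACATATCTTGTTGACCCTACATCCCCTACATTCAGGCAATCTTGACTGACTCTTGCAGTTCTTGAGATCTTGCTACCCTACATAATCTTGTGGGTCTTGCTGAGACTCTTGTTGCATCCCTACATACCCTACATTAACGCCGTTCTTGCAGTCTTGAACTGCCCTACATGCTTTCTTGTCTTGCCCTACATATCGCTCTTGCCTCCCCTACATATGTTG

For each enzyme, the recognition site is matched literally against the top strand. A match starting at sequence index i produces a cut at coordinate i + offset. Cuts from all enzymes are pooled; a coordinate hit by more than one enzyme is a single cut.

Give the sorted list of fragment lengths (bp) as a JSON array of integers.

Scan for sites:
  SqiII TCTTG/0: at [3, 8, 16, 39, 73, 84, 93, 101, 119, 128, 140, 177, 185, 207, 212, 230] ⇒ [3, 8, 16, 39, 73, 84, 93, 101, 119, 128, 140, 177, 185, 207, 212, 230]
  FykX CCCTACAT/2: at [22, 30, 48, 57, 109, 151, 160, 195, 217, 239] ⇒ [24, 32, 50, 59, 111, 153, 162, 197, 219, 241]

Pooled cuts: [3, 8, 16, 24, 32, 39, 50, 59, 73, 84, 93, 101, 111, 119, 128, 140, 153, 162, 177, 185, 197, 207, 212, 219, 230, 241]

Fragments:
  3→8: 5 bp
  8→16: 8 bp
  16→24: 8 bp
  24→32: 8 bp
  32→39: 7 bp
  39→50: 11 bp
  50→59: 9 bp
  59→73: 14 bp
  73→84: 11 bp
  84→93: 9 bp
  93→101: 8 bp
  101→111: 10 bp
  111→119: 8 bp
  119→128: 9 bp
  128→140: 12 bp
  140→153: 13 bp
  153→162: 9 bp
  162→177: 15 bp
  177→185: 8 bp
  185→197: 12 bp
  197→207: 10 bp
  207→212: 5 bp
  212→219: 7 bp
  219→230: 11 bp
  230→241: 11 bp
  241→3 (wrap): 253-241+3 = 15 bp

[5,5,7,7,8,8,8,8,8,8,9,9,9,9,10,10,11,11,11,11,12,12,13,14,15,15]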